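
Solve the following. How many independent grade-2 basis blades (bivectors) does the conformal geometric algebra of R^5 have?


The conformal model of R^5 uses Cl(6,1) with m = 5 + 2 = 7 generators.
Number of grade-2 blades = C(m, 2) = C(7, 2)
= 7*6/2 = 21


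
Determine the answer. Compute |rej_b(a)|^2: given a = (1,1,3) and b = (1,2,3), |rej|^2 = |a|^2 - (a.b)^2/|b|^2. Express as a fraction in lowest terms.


|a|^2 = 1^2 + 1^2 + 3^2 = 11
|b|^2 = 1^2 + 2^2 + 3^2 = 14
a . b = 1*1 + 1*2 + 3*3 = 12
(a.b)^2 = 12^2 = 144
|rej|^2 = 11 - 144/14
= (154 - 144)/14
= 10/14
In lowest terms: 5/7


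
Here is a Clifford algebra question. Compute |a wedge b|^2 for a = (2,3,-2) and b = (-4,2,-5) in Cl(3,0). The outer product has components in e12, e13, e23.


a wedge b = (a1*b2 - a2*b1)*e12 + (a1*b3 - a3*b1)*e13 + (a2*b3 - a3*b2)*e23
e12 coeff: 2*2 - 3*(-4) = 4 - (-12) = 16
e13 coeff: 2*(-5) - (-2)*(-4) = -10 - 8 = -18
e23 coeff: 3*(-5) - (-2)*2 = -15 - (-4) = -11
|a wedge b|^2 = 16^2 + (-18)^2 + (-11)^2
= 256 + 324 + 121
= 701


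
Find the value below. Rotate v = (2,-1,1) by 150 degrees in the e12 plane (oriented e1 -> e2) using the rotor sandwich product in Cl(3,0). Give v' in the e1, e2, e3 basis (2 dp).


Rotor R = cos(75deg) - sin(75deg)*e12
Rotation angle theta = 2 * 75 = 150 degrees in the e12 plane (e1 -> e2).
The component perpendicular to the plane (e3) is invariant: v'_3 = v3 = 1.00
cos(150deg) = -0.8660, sin(150deg) = 0.5000
v'_1 = v1*cos(theta) - v2*sin(theta) = 2*(-0.8660) - (-1)*0.5000 = -1.23
v'_2 = v1*sin(theta) + v2*cos(theta) = 2*0.5000 + (-1)*(-0.8660) = 1.87
v' = -1.23*e1 + 1.87*e2 + 1.00*e3


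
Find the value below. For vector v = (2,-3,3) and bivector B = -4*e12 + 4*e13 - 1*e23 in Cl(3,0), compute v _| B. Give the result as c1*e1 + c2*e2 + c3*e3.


Left contraction v _| B = <vB>_1 (grade-1 part of the geometric product vB).
Using e1_|e12 = e2, e2_|e12 = -e1, e1_|e13 = e3, e3_|e13 = -e1, e2_|e23 = e3, e3_|e23 = -e2:
e1 coeff: -v2*b12 - v3*b13 = -(-3)*(-4) - (3)*(4) = -24
e2 coeff: v1*b12 - v3*b23 = (2)*(-4) - (3)*(-1) = -5
e3 coeff: v1*b13 + v2*b23 = (2)*(4) + (-3)*(-1) = 11
v _| B = -24*e1 - 5*e2 + 11*e3


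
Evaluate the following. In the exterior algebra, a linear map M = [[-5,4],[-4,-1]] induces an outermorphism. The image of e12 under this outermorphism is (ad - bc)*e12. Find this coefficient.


The outermorphism of a linear map f sends e1^e2 to f(e1)^f(e2).
f(e1) = -5*e1 - 4*e2
f(e2) = 4*e1 - 1*e2
f(e1) ^ f(e2) = (-5*e1 - 4*e2) ^ (4*e1 - 1*e2)
= (-5)*(-1)*e12 + (-4)*4*e21
= (5 - (-16))*e12
= 21*e12
Coefficient = 21


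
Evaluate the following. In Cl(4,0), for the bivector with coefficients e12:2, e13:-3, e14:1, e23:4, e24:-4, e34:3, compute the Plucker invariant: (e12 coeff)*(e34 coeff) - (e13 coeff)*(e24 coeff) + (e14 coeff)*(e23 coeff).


Plucker relation: af - be + cd
a*f = 2*3 = 6
b*e = (-3)*(-4) = 12
c*d = 1*4 = 4
af - be + cd = 6 - 12 + 4
= -2


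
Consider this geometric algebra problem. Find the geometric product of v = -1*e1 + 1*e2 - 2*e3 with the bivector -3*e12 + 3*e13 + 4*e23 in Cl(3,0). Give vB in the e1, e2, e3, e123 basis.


vB has grade-1 (vector) and grade-3 (trivector) parts: vB = (v _| B) + (v ^ B).
Vector part <vB>_1:
  e1: -v2*b12 - v3*b13 = -(1)*(-3) - (-2)*(3) = 9
  e2: v1*b12 - v3*b23 = (-1)*(-3) - (-2)*(4) = 11
  e3: v1*b13 + v2*b23 = (-1)*(3) + (1)*(4) = 1
Trivector part <vB>_3:
  e123: v1*b23 - v2*b13 + v3*b12 = (-1)*(4) - (1)*(3) + (-2)*(-3) = -1
vB = 9*e1 + 11*e2 + 1*e3 - 1*e123


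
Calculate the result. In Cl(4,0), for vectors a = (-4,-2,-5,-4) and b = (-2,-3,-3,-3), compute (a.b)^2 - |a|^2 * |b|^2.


a . b = (-4)*(-2) + (-2)*(-3) + (-5)*(-3) + (-4)*(-3)
= 8 + 6 + 15 + 12 = 41
|a|^2 = (-4)^2 + (-2)^2 + (-5)^2 + (-4)^2 = 61
|b|^2 = (-2)^2 + (-3)^2 + (-3)^2 + (-3)^2 = 31
(a.b)^2 = 41^2 = 1681
|a|^2 * |b|^2 = 61 * 31 = 1891
Result = 1681 - 1891 = -210


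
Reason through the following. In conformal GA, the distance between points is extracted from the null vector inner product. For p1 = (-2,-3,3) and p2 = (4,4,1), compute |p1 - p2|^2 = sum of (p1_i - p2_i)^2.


p1 - p2 = (-6, -7, 2)
|p1 - p2|^2 = (-6)^2 + (-7)^2 + 2^2
= 36 + 49 + 4
= 89


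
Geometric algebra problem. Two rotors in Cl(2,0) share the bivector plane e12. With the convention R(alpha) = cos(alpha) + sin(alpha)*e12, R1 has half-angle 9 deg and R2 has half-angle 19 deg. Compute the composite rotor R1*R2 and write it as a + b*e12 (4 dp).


Same-plane rotors commute and their half-angles add:
R1*R2 = cos(a1 + a2) + sin(a1 + a2)*e12.
a1 + a2 = 9 + 19 = 28 deg
cos(28 deg) = 0.8829
sin(28 deg) = 0.4695
R1*R2 = 0.8829 + 0.4695*e12


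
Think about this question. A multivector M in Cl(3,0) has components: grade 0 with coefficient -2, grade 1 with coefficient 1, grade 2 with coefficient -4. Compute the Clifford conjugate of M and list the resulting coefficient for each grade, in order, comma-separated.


Clifford conjugate sign for grade k: (-1)^(k(k+1)/2)
Grade 0: (-1)^(0*1/2) = (-1)^0 = 1, coeff -2 -> -2
Grade 1: (-1)^(1*2/2) = (-1)^1 = -1, coeff 1 -> -1
Grade 2: (-1)^(2*3/2) = (-1)^3 = -1, coeff -4 -> 4
Conjugated coefficients: -2, -1, 4


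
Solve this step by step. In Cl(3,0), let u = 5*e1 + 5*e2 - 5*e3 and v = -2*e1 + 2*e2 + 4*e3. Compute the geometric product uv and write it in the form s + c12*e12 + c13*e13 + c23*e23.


In Cl(3,0): e_i^2 = 1, e_ie_j = -e_je_i for i != j.
Scalar part = u . v = 5*(-2) + 5*2 + (-5)*4
= -10 + 10 + (-20) = -20
e12 coeff = 5*2 - 5*(-2) = 10 - (-10) = 20
e13 coeff = 5*4 - (-5)*(-2) = 20 - 10 = 10
e23 coeff = 5*4 - (-5)*2 = 20 - (-10) = 30
uv = -20 + 20*e12 + 10*e13 + 30*e23


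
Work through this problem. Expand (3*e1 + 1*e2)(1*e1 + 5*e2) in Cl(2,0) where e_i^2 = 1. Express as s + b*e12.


Expand: (3*e1 + 1*e2)(1*e1 + 5*e2)
= 3*1*e1e1 + 3*5*e1e2 + 1*1*e2e1 + 1*5*e2e2
Using e1^2 = e2^2 = 1, e2e1 = -e1e2:
Scalar part s = 3*1 + 1*5 = 3 + 5 = 8
Bivector part b = 3*5 - 1*1 = 15 - 1 = 14
uv = 8 + 14*e12


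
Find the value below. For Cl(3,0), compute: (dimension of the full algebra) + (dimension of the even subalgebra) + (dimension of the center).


n = 3 + 0 = 3
Total dim = 2^3 = 8
Even subalgebra dim = 2^2 = 4
n is odd, so center dim = 2
Sum = 8 + 4 + 2 = 14


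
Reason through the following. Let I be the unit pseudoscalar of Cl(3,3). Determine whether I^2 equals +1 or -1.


The pseudoscalar I = e1...e_n (product of all n generators) of Cl(p,q) satisfies I^2 = (-1)^(q + n(n-1)/2).
p = 3, q = 3, n = p + q = 6
n(n-1)/2 = 6 * 5 / 2 = 15
Exponent = q + n(n-1)/2 = 3 + 15 = 18
I^2 = (-1)^18 = +1


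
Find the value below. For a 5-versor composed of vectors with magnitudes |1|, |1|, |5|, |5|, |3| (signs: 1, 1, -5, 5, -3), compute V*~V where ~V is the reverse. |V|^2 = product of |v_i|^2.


Each vector v_i has |v_i|^2 = s_i^2
Squared scales: 1^2 = 1, 1^2 = 1, (-5)^2 = 25, 5^2 = 25, (-3)^2 = 9
|V|^2 = 1 * 1 * 25 * 25 * 9
= 5625


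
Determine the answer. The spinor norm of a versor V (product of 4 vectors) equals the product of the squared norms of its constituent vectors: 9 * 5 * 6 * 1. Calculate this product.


Spinor norm N(V) = |v1|^2 * |v2|^2 * ... * |v4|^2
= 9 * 5 * 6 * 1
Running product: 9, 45, 270, 270
N(V) = 270


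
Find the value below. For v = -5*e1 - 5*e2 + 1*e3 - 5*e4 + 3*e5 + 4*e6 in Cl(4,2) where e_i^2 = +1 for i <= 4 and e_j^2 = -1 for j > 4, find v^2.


v^2 = sum of c_i^2 * e_i^2
Positive signature terms (e_i^2 = +1): (-5)^2 + (-5)^2 + 1^2 + (-5)^2 = 76
Negative signature terms (e_j^2 = -1): 3^2 + 4^2 = 25
v^2 = 76 - 25 = 51


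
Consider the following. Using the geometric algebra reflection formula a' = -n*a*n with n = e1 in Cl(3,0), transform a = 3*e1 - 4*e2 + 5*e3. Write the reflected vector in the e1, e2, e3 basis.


Reflection formula: a' = -n*a*n, with n = e1 (unit vector, n^2 = 1).
For reflection through hyperplane perp to e1:
The component along e1 flips sign, others stay.
a = (3, -4, 5)
a' = (-3, -4, 5)
a' = -3*e1 - 4*e2 + 5*e3


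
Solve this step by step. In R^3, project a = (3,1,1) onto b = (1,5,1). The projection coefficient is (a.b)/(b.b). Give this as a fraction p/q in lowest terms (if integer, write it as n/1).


Projection coefficient = (a . b) / (b . b)
a . b = 3*1 + 1*5 + 1*1
= 3 + 5 + 1 = 9
b . b = 1^2 + 5^2 + 1^2
= 1 + 25 + 1 = 27
Coefficient = 9/27
In lowest terms: 1/3


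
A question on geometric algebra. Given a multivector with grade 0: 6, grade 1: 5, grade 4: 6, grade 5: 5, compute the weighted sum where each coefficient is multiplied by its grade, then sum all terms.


Grade-weighted sum = sum of grade_k * coefficient_k
0*6 = 0
1*5 = 5
4*6 = 24
5*5 = 25
Total = 0 + 5 + 24 + 25 = 54


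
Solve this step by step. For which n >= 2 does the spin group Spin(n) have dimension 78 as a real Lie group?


dim Spin(n) = dim so(n) = n(n-1)/2.
Solve n(n-1)/2 = 78, i.e. n^2 - n - 156 = 0.
Discriminant = 1 + 8*78 = 625
n = (1 + sqrt(625))/2 = (1 + 25)/2 = 13


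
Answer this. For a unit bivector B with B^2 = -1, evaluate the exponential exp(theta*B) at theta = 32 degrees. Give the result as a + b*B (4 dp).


For a unit bivector B with B^2 = -1, the exponential series gives
e^(theta*B) = cos(theta) + sin(theta)*B (the GA analogue of Euler's formula).
theta = 32 degrees = 0.558505 rad
cos(32 deg) = 0.8480
sin(32 deg) = 0.5299
exp(theta*B) = 0.8480 + 0.5299*B


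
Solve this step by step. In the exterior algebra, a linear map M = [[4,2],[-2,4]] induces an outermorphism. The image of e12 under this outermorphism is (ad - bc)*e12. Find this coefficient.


The outermorphism of a linear map f sends e1^e2 to f(e1)^f(e2).
f(e1) = 4*e1 - 2*e2
f(e2) = 2*e1 + 4*e2
f(e1) ^ f(e2) = (4*e1 - 2*e2) ^ (2*e1 + 4*e2)
= 4*4*e12 + (-2)*2*e21
= (16 - (-4))*e12
= 20*e12
Coefficient = 20


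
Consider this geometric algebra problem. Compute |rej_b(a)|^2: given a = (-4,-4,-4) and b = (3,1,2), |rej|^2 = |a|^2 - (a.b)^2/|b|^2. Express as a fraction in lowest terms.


|a|^2 = (-4)^2 + (-4)^2 + (-4)^2 = 48
|b|^2 = 3^2 + 1^2 + 2^2 = 14
a . b = (-4)*3 + (-4)*1 + (-4)*2 = -24
(a.b)^2 = (-24)^2 = 576
|rej|^2 = 48 - 576/14
= (672 - 576)/14
= 96/14
In lowest terms: 48/7


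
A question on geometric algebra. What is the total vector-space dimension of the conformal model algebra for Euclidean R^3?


The conformal model of R^3 uses Cl(4,1): the 3 Euclidean generators plus two extra orthogonal generators e+ (e+^2 = +1) and e- (e-^2 = -1), from which the null vectors e0, einf are built.
Number of generators m = 3 + 2 = 5.
dim Cl(p,q) = 2^m = 2^5 = 32


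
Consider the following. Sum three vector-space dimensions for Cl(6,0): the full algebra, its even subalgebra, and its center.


n = 6 + 0 = 6
Total dim = 2^6 = 64
Even subalgebra dim = 2^5 = 32
n is even, so center dim = 1
Sum = 64 + 32 + 1 = 97


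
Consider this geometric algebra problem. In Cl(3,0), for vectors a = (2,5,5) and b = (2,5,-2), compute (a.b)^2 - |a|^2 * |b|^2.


a . b = 2*2 + 5*5 + 5*(-2)
= 4 + 25 + (-10) = 19
|a|^2 = 2^2 + 5^2 + 5^2 = 54
|b|^2 = 2^2 + 5^2 + (-2)^2 = 33
(a.b)^2 = 19^2 = 361
|a|^2 * |b|^2 = 54 * 33 = 1782
Result = 361 - 1782 = -1421


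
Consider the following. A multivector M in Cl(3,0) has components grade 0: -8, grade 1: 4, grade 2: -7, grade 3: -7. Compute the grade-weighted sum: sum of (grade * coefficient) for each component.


Grade-weighted sum = sum of grade_k * coefficient_k
0*(-8) = 0
1*4 = 4
2*(-7) = -14
3*(-7) = -21
Total = 0 + 4 + (-14) + (-21) = -31


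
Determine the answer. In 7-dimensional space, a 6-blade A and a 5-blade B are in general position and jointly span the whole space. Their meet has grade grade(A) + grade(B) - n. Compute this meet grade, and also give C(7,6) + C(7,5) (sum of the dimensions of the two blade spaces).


Meet grade = grade(A) + grade(B) - n
= 6 + 5 - 7 = 4
C(7,6) = 7
C(7,5) = 21
dim_A + dim_B = 7 + 21 = 28


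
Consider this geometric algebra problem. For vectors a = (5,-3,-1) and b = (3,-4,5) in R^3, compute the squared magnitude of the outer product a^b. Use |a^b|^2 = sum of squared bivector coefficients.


a wedge b = (a1*b2 - a2*b1)*e12 + (a1*b3 - a3*b1)*e13 + (a2*b3 - a3*b2)*e23
e12 coeff: 5*(-4) - (-3)*3 = -20 - (-9) = -11
e13 coeff: 5*5 - (-1)*3 = 25 - (-3) = 28
e23 coeff: (-3)*5 - (-1)*(-4) = -15 - 4 = -19
|a wedge b|^2 = (-11)^2 + 28^2 + (-19)^2
= 121 + 784 + 361
= 1266


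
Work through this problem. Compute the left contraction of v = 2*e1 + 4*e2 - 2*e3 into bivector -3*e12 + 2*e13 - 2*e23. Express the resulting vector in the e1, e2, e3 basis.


Left contraction v _| B = <vB>_1 (grade-1 part of the geometric product vB).
Using e1_|e12 = e2, e2_|e12 = -e1, e1_|e13 = e3, e3_|e13 = -e1, e2_|e23 = e3, e3_|e23 = -e2:
e1 coeff: -v2*b12 - v3*b13 = -(4)*(-3) - (-2)*(2) = 16
e2 coeff: v1*b12 - v3*b23 = (2)*(-3) - (-2)*(-2) = -10
e3 coeff: v1*b13 + v2*b23 = (2)*(2) + (4)*(-2) = -4
v _| B = 16*e1 - 10*e2 - 4*e3


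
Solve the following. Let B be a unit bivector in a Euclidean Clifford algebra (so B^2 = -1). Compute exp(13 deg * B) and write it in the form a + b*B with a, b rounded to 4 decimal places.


For a unit bivector B with B^2 = -1, the exponential series gives
e^(theta*B) = cos(theta) + sin(theta)*B (the GA analogue of Euler's formula).
theta = 13 degrees = 0.226893 rad
cos(13 deg) = 0.9744
sin(13 deg) = 0.2250
exp(theta*B) = 0.9744 + 0.2250*B


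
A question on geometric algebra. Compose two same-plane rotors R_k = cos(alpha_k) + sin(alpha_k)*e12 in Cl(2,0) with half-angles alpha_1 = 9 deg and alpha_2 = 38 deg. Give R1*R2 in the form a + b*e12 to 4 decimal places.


Same-plane rotors commute and their half-angles add:
R1*R2 = cos(a1 + a2) + sin(a1 + a2)*e12.
a1 + a2 = 9 + 38 = 47 deg
cos(47 deg) = 0.6820
sin(47 deg) = 0.7314
R1*R2 = 0.6820 + 0.7314*e12


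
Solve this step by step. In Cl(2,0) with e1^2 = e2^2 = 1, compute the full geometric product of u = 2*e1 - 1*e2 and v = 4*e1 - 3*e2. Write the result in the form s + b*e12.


Expand: (2*e1 - 1*e2)(4*e1 - 3*e2)
= 2*4*e1e1 + 2*(-3)*e1e2 + (-1)*4*e2e1 + (-1)*(-3)*e2e2
Using e1^2 = e2^2 = 1, e2e1 = -e1e2:
Scalar part s = 2*4 + (-1)*(-3) = 8 + 3 = 11
Bivector part b = 2*(-3) - (-1)*4 = -6 - (-4) = -2
uv = 11 - 2*e12


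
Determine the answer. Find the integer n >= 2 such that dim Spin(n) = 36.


dim Spin(n) = dim so(n) = n(n-1)/2.
Solve n(n-1)/2 = 36, i.e. n^2 - n - 72 = 0.
Discriminant = 1 + 8*36 = 289
n = (1 + sqrt(289))/2 = (1 + 17)/2 = 9


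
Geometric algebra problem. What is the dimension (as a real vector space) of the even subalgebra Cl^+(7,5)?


Even subalgebra dimension = 2^(n-1)
n = 7 + 5 = 12
2^(12 - 1) = 2^11 = 2048
Verification: sum of C(12,k) for even k = 1 + 66 + 495 + 924 + 495 + 66 + 1 = 2048
Result = 2048


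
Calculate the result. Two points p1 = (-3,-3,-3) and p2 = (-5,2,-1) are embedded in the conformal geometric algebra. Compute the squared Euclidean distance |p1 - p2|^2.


p1 - p2 = (2, -5, -2)
|p1 - p2|^2 = 2^2 + (-5)^2 + (-2)^2
= 4 + 25 + 4
= 33


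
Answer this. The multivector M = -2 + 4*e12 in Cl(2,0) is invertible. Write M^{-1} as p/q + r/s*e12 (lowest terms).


M = -2 + 4*e12, where e12^2 = -1.
Since M commutes with its reverse ~M = a - b*e12, M * ~M = a^2 - b^2*e12^2 = a^2 + b^2.
So M^{-1} = ~M / (a^2 + b^2) = (a - b*e12)/(a^2 + b^2).
a^2 + b^2 = 4 + 16 = 20
Scalar part = -2/20 = -1/10
Bivector coeff = -4/20 = -1/5
M^{-1} = -1/10 - 1/5*e12


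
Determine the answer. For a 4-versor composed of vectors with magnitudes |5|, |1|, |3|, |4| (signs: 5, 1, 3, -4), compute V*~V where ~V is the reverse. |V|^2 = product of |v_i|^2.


Each vector v_i has |v_i|^2 = s_i^2
Squared scales: 5^2 = 25, 1^2 = 1, 3^2 = 9, (-4)^2 = 16
|V|^2 = 25 * 1 * 9 * 16
= 3600


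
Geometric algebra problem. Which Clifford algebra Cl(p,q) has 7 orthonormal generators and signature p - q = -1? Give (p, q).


We need p + q = 7 and p - q = -1.
Adding: 2p = 7 + (-1) = 6, so p = 3.
Then q = 7 - 3 = 4.
(p, q) = (3, 4)


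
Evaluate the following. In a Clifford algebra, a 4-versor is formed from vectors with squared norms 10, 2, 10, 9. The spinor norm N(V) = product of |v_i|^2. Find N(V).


Spinor norm N(V) = |v1|^2 * |v2|^2 * ... * |v4|^2
= 10 * 2 * 10 * 9
Running product: 10, 20, 200, 1800
N(V) = 1800


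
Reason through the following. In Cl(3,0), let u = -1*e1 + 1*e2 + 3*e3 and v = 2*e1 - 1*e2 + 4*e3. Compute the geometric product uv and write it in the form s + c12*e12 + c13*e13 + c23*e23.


In Cl(3,0): e_i^2 = 1, e_ie_j = -e_je_i for i != j.
Scalar part = u . v = (-1)*2 + 1*(-1) + 3*4
= -2 + (-1) + 12 = 9
e12 coeff = (-1)*(-1) - 1*2 = 1 - 2 = -1
e13 coeff = (-1)*4 - 3*2 = -4 - 6 = -10
e23 coeff = 1*4 - 3*(-1) = 4 - (-3) = 7
uv = 9 - 1*e12 - 10*e13 + 7*e23


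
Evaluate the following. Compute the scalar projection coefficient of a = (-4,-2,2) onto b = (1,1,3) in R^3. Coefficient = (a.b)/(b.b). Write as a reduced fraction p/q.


Projection coefficient = (a . b) / (b . b)
a . b = (-4)*1 + (-2)*1 + 2*3
= -4 + (-2) + 6 = 0
b . b = 1^2 + 1^2 + 3^2
= 1 + 1 + 9 = 11
Coefficient = 0/11
In lowest terms: 0/1


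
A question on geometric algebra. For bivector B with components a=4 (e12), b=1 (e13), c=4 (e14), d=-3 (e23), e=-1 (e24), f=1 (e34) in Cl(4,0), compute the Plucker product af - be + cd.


Plucker relation: af - be + cd
a*f = 4*1 = 4
b*e = 1*(-1) = -1
c*d = 4*(-3) = -12
af - be + cd = 4 - (-1) + (-12)
= -7


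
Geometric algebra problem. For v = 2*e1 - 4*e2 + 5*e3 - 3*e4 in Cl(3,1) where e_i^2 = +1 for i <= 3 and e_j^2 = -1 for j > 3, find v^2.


v^2 = sum of c_i^2 * e_i^2
Positive signature terms (e_i^2 = +1): 2^2 + (-4)^2 + 5^2 = 45
Negative signature terms (e_j^2 = -1): (-3)^2 = 9
v^2 = 45 - 9 = 36


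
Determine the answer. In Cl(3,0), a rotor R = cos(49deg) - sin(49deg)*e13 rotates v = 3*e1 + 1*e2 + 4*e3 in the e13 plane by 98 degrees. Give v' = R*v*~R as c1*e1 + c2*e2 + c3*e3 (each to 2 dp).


Rotor R = cos(49deg) - sin(49deg)*e13
Rotation angle theta = 2 * 49 = 98 degrees in the e13 plane (e1 -> e3).
The component perpendicular to the plane (e2) is invariant: v'_2 = v2 = 1.00
cos(98deg) = -0.1392, sin(98deg) = 0.9903
v'_1 = v1*cos(theta) - v3*sin(theta) = 3*(-0.1392) - 4*0.9903 = -4.38
v'_3 = v1*sin(theta) + v3*cos(theta) = 3*0.9903 + 4*(-0.1392) = 2.41
v' = -4.38*e1 + 1.00*e2 + 2.41*e3


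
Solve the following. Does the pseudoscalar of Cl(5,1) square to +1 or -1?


The pseudoscalar I = e1...e_n (product of all n generators) of Cl(p,q) satisfies I^2 = (-1)^(q + n(n-1)/2).
p = 5, q = 1, n = p + q = 6
n(n-1)/2 = 6 * 5 / 2 = 15
Exponent = q + n(n-1)/2 = 1 + 15 = 16
I^2 = (-1)^16 = +1


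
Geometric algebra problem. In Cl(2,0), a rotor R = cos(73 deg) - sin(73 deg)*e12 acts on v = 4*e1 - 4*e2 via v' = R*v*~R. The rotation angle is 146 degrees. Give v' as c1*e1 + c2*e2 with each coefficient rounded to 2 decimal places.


Rotor R = cos(73deg) - sin(73deg)*e12
Rotation angle theta = 2 * 73 = 146 degrees
v' = R*v*~R rotates v by theta.
cos(146deg) = -0.8290, sin(146deg) = 0.5592
v'_1 = 4*cos(146deg) - (-4)*sin(146deg)
= 4*(-0.8290) - (-4)*0.5592
= -1.08
v'_2 = 4*sin(146deg) + (-4)*cos(146deg)
= 4*0.5592 + (-4)*(-0.8290)
= 5.55
v' = -1.08*e1 + 5.55*e2


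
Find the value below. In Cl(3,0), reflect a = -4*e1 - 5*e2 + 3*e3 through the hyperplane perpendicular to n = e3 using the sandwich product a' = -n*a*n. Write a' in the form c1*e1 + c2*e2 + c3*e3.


Reflection formula: a' = -n*a*n, with n = e3 (unit vector, n^2 = 1).
For reflection through hyperplane perp to e3:
The component along e3 flips sign, others stay.
a = (-4, -5, 3)
a' = (-4, -5, -3)
a' = -4*e1 - 5*e2 - 3*e3


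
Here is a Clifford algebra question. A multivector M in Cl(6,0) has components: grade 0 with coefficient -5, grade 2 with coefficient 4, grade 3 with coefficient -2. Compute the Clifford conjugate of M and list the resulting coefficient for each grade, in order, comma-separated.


Clifford conjugate sign for grade k: (-1)^(k(k+1)/2)
Grade 0: (-1)^(0*1/2) = (-1)^0 = 1, coeff -5 -> -5
Grade 2: (-1)^(2*3/2) = (-1)^3 = -1, coeff 4 -> -4
Grade 3: (-1)^(3*4/2) = (-1)^6 = 1, coeff -2 -> -2
Conjugated coefficients: -5, -4, -2


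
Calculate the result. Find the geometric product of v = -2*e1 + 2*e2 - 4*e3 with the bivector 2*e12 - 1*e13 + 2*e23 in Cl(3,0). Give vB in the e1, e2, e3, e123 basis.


vB has grade-1 (vector) and grade-3 (trivector) parts: vB = (v _| B) + (v ^ B).
Vector part <vB>_1:
  e1: -v2*b12 - v3*b13 = -(2)*(2) - (-4)*(-1) = -8
  e2: v1*b12 - v3*b23 = (-2)*(2) - (-4)*(2) = 4
  e3: v1*b13 + v2*b23 = (-2)*(-1) + (2)*(2) = 6
Trivector part <vB>_3:
  e123: v1*b23 - v2*b13 + v3*b12 = (-2)*(2) - (2)*(-1) + (-4)*(2) = -10
vB = -8*e1 + 4*e2 + 6*e3 - 10*e123


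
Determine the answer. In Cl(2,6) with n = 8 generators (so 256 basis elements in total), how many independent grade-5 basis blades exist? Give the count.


Number of grade-k basis blades in Cl(p,q) with n = p + q is C(n, k).
n = 2 + 6 = 8
C(8, 5) = 8! / (5! * 3!)
= 40320 / (120 * 6)
= 56


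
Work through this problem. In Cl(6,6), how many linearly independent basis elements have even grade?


Even subalgebra dimension = 2^(n-1)
n = 6 + 6 = 12
2^(12 - 1) = 2^11 = 2048
Verification: sum of C(12,k) for even k = 1 + 66 + 495 + 924 + 495 + 66 + 1 = 2048
Result = 2048


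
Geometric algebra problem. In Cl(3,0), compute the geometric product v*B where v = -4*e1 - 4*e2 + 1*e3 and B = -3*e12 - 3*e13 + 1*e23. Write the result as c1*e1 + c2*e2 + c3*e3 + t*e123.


vB has grade-1 (vector) and grade-3 (trivector) parts: vB = (v _| B) + (v ^ B).
Vector part <vB>_1:
  e1: -v2*b12 - v3*b13 = -(-4)*(-3) - (1)*(-3) = -9
  e2: v1*b12 - v3*b23 = (-4)*(-3) - (1)*(1) = 11
  e3: v1*b13 + v2*b23 = (-4)*(-3) + (-4)*(1) = 8
Trivector part <vB>_3:
  e123: v1*b23 - v2*b13 + v3*b12 = (-4)*(1) - (-4)*(-3) + (1)*(-3) = -19
vB = -9*e1 + 11*e2 + 8*e3 - 19*e123


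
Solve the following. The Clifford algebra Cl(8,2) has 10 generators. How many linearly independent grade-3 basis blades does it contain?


Number of grade-k basis blades in Cl(p,q) with n = p + q is C(n, k).
n = 8 + 2 = 10
C(10, 3) = 10! / (3! * 7!)
= 3628800 / (6 * 5040)
= 120


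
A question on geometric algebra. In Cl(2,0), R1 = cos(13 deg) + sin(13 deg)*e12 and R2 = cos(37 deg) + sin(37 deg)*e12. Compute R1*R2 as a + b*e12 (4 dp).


Same-plane rotors commute and their half-angles add:
R1*R2 = cos(a1 + a2) + sin(a1 + a2)*e12.
a1 + a2 = 13 + 37 = 50 deg
cos(50 deg) = 0.6428
sin(50 deg) = 0.7660
R1*R2 = 0.6428 + 0.7660*e12


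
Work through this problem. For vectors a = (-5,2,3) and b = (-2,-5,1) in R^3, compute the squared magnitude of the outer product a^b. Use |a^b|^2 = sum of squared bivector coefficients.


a wedge b = (a1*b2 - a2*b1)*e12 + (a1*b3 - a3*b1)*e13 + (a2*b3 - a3*b2)*e23
e12 coeff: (-5)*(-5) - 2*(-2) = 25 - (-4) = 29
e13 coeff: (-5)*1 - 3*(-2) = -5 - (-6) = 1
e23 coeff: 2*1 - 3*(-5) = 2 - (-15) = 17
|a wedge b|^2 = 29^2 + 1^2 + 17^2
= 841 + 1 + 289
= 1131


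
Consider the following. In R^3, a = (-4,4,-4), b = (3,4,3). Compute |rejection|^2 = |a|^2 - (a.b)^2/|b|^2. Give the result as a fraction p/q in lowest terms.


|a|^2 = (-4)^2 + 4^2 + (-4)^2 = 48
|b|^2 = 3^2 + 4^2 + 3^2 = 34
a . b = (-4)*3 + 4*4 + (-4)*3 = -8
(a.b)^2 = (-8)^2 = 64
|rej|^2 = 48 - 64/34
= (1632 - 64)/34
= 1568/34
In lowest terms: 784/17


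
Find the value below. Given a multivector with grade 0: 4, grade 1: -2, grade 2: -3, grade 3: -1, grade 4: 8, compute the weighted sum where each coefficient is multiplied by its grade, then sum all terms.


Grade-weighted sum = sum of grade_k * coefficient_k
0*4 = 0
1*(-2) = -2
2*(-3) = -6
3*(-1) = -3
4*8 = 32
Total = 0 + (-2) + (-6) + (-3) + 32 = 21


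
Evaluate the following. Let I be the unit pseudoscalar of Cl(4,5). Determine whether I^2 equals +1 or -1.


The pseudoscalar I = e1...e_n (product of all n generators) of Cl(p,q) satisfies I^2 = (-1)^(q + n(n-1)/2).
p = 4, q = 5, n = p + q = 9
n(n-1)/2 = 9 * 8 / 2 = 36
Exponent = q + n(n-1)/2 = 5 + 36 = 41
I^2 = (-1)^41 = -1


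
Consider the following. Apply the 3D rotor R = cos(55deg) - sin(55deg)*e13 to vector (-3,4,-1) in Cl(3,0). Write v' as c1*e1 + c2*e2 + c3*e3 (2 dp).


Rotor R = cos(55deg) - sin(55deg)*e13
Rotation angle theta = 2 * 55 = 110 degrees in the e13 plane (e1 -> e3).
The component perpendicular to the plane (e2) is invariant: v'_2 = v2 = 4.00
cos(110deg) = -0.3420, sin(110deg) = 0.9397
v'_1 = v1*cos(theta) - v3*sin(theta) = -3*(-0.3420) - (-1)*0.9397 = 1.97
v'_3 = v1*sin(theta) + v3*cos(theta) = -3*0.9397 + (-1)*(-0.3420) = -2.48
v' = 1.97*e1 + 4.00*e2 - 2.48*e3


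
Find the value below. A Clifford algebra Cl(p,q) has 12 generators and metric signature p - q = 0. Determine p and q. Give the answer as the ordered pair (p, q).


We need p + q = 12 and p - q = 0.
Adding: 2p = 12 + 0 = 12, so p = 6.
Then q = 12 - 6 = 6.
(p, q) = (6, 6)


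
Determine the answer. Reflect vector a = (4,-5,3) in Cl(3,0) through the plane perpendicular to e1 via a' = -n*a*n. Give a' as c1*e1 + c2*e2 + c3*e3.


Reflection formula: a' = -n*a*n, with n = e1 (unit vector, n^2 = 1).
For reflection through hyperplane perp to e1:
The component along e1 flips sign, others stay.
a = (4, -5, 3)
a' = (-4, -5, 3)
a' = -4*e1 - 5*e2 + 3*e3


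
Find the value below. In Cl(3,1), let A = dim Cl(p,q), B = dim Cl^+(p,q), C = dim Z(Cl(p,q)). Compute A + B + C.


n = 3 + 1 = 4
Total dim = 2^4 = 16
Even subalgebra dim = 2^3 = 8
n is even, so center dim = 1
Sum = 16 + 8 + 1 = 25


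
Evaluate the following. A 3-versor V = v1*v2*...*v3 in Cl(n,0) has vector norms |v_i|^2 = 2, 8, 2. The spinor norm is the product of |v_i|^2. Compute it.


Spinor norm N(V) = |v1|^2 * |v2|^2 * ... * |v3|^2
= 2 * 8 * 2
Running product: 2, 16, 32
N(V) = 32


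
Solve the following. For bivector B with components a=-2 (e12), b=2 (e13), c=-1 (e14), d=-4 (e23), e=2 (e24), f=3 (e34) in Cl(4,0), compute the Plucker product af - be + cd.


Plucker relation: af - be + cd
a*f = (-2)*3 = -6
b*e = 2*2 = 4
c*d = (-1)*(-4) = 4
af - be + cd = -6 - 4 + 4
= -6


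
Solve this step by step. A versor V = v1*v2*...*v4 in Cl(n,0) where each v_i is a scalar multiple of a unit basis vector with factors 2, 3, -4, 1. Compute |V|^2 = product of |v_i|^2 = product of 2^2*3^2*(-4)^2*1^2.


Each vector v_i has |v_i|^2 = s_i^2
Squared scales: 2^2 = 4, 3^2 = 9, (-4)^2 = 16, 1^2 = 1
|V|^2 = 4 * 9 * 16 * 1
= 576


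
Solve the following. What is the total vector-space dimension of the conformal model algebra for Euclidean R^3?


The conformal model of R^3 uses Cl(4,1): the 3 Euclidean generators plus two extra orthogonal generators e+ (e+^2 = +1) and e- (e-^2 = -1), from which the null vectors e0, einf are built.
Number of generators m = 3 + 2 = 5.
dim Cl(p,q) = 2^m = 2^5 = 32


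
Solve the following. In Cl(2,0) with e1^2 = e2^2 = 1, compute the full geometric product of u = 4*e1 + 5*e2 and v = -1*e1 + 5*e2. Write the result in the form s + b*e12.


Expand: (4*e1 + 5*e2)(-1*e1 + 5*e2)
= 4*(-1)*e1e1 + 4*5*e1e2 + 5*(-1)*e2e1 + 5*5*e2e2
Using e1^2 = e2^2 = 1, e2e1 = -e1e2:
Scalar part s = 4*(-1) + 5*5 = -4 + 25 = 21
Bivector part b = 4*5 - 5*(-1) = 20 - (-5) = 25
uv = 21 + 25*e12


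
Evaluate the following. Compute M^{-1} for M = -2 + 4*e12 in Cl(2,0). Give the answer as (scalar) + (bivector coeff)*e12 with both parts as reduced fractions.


M = -2 + 4*e12, where e12^2 = -1.
Since M commutes with its reverse ~M = a - b*e12, M * ~M = a^2 - b^2*e12^2 = a^2 + b^2.
So M^{-1} = ~M / (a^2 + b^2) = (a - b*e12)/(a^2 + b^2).
a^2 + b^2 = 4 + 16 = 20
Scalar part = -2/20 = -1/10
Bivector coeff = -4/20 = -1/5
M^{-1} = -1/10 - 1/5*e12


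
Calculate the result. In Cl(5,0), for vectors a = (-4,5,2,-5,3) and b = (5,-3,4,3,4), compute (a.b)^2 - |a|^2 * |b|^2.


a . b = (-4)*5 + 5*(-3) + 2*4 + (-5)*3 + 3*4
= -20 + (-15) + 8 + (-15) + 12 = -30
|a|^2 = (-4)^2 + 5^2 + 2^2 + (-5)^2 + 3^2 = 79
|b|^2 = 5^2 + (-3)^2 + 4^2 + 3^2 + 4^2 = 75
(a.b)^2 = (-30)^2 = 900
|a|^2 * |b|^2 = 79 * 75 = 5925
Result = 900 - 5925 = -5025


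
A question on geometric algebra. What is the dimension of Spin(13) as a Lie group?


Spin(n) double-covers SO(n); both have Lie algebra so(n) of dimension n(n-1)/2.
n = 13
n(n-1) = 13 * 12 = 156
dim Spin(13) = 156/2 = 78


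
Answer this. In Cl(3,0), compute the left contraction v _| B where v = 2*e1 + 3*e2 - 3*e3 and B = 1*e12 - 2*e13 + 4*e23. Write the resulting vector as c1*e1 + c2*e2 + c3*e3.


Left contraction v _| B = <vB>_1 (grade-1 part of the geometric product vB).
Using e1_|e12 = e2, e2_|e12 = -e1, e1_|e13 = e3, e3_|e13 = -e1, e2_|e23 = e3, e3_|e23 = -e2:
e1 coeff: -v2*b12 - v3*b13 = -(3)*(1) - (-3)*(-2) = -9
e2 coeff: v1*b12 - v3*b23 = (2)*(1) - (-3)*(4) = 14
e3 coeff: v1*b13 + v2*b23 = (2)*(-2) + (3)*(4) = 8
v _| B = -9*e1 + 14*e2 + 8*e3


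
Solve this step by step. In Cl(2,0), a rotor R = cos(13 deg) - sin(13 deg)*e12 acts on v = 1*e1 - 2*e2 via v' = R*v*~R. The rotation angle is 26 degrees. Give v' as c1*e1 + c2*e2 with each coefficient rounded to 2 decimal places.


Rotor R = cos(13deg) - sin(13deg)*e12
Rotation angle theta = 2 * 13 = 26 degrees
v' = R*v*~R rotates v by theta.
cos(26deg) = 0.8988, sin(26deg) = 0.4384
v'_1 = 1*cos(26deg) - (-2)*sin(26deg)
= 1*0.8988 - (-2)*0.4384
= 1.78
v'_2 = 1*sin(26deg) + (-2)*cos(26deg)
= 1*0.4384 + (-2)*0.8988
= -1.36
v' = 1.78*e1 - 1.36*e2


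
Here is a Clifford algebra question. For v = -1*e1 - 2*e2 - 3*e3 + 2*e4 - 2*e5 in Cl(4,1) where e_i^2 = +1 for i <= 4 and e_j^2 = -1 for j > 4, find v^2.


v^2 = sum of c_i^2 * e_i^2
Positive signature terms (e_i^2 = +1): (-1)^2 + (-2)^2 + (-3)^2 + 2^2 = 18
Negative signature terms (e_j^2 = -1): (-2)^2 = 4
v^2 = 18 - 4 = 14


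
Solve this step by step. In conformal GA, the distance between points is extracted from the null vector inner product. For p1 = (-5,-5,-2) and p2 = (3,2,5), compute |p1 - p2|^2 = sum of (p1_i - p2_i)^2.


p1 - p2 = (-8, -7, -7)
|p1 - p2|^2 = (-8)^2 + (-7)^2 + (-7)^2
= 64 + 49 + 49
= 162


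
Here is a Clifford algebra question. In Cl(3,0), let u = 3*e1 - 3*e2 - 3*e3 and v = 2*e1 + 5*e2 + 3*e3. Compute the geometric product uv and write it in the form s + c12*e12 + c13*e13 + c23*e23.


In Cl(3,0): e_i^2 = 1, e_ie_j = -e_je_i for i != j.
Scalar part = u . v = 3*2 + (-3)*5 + (-3)*3
= 6 + (-15) + (-9) = -18
e12 coeff = 3*5 - (-3)*2 = 15 - (-6) = 21
e13 coeff = 3*3 - (-3)*2 = 9 - (-6) = 15
e23 coeff = (-3)*3 - (-3)*5 = -9 - (-15) = 6
uv = -18 + 21*e12 + 15*e13 + 6*e23


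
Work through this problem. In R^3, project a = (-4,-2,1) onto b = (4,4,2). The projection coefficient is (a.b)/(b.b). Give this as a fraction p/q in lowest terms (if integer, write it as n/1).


Projection coefficient = (a . b) / (b . b)
a . b = (-4)*4 + (-2)*4 + 1*2
= -16 + (-8) + 2 = -22
b . b = 4^2 + 4^2 + 2^2
= 16 + 16 + 4 = 36
Coefficient = -22/36
In lowest terms: -11/18


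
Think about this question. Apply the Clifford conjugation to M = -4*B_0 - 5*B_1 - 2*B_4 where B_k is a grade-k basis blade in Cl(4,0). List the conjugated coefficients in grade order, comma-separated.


Clifford conjugate sign for grade k: (-1)^(k(k+1)/2)
Grade 0: (-1)^(0*1/2) = (-1)^0 = 1, coeff -4 -> -4
Grade 1: (-1)^(1*2/2) = (-1)^1 = -1, coeff -5 -> 5
Grade 4: (-1)^(4*5/2) = (-1)^10 = 1, coeff -2 -> -2
Conjugated coefficients: -4, 5, -2


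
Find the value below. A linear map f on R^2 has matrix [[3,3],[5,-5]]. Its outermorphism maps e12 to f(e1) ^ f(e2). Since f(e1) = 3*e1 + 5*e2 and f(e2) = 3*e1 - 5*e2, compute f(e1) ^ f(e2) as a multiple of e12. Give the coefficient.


The outermorphism of a linear map f sends e1^e2 to f(e1)^f(e2).
f(e1) = 3*e1 + 5*e2
f(e2) = 3*e1 - 5*e2
f(e1) ^ f(e2) = (3*e1 + 5*e2) ^ (3*e1 - 5*e2)
= 3*(-5)*e12 + 5*3*e21
= (-15 - 15)*e12
= -30*e12
Coefficient = -30


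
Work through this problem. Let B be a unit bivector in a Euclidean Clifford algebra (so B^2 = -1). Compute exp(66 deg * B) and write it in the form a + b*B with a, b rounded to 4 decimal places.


For a unit bivector B with B^2 = -1, the exponential series gives
e^(theta*B) = cos(theta) + sin(theta)*B (the GA analogue of Euler's formula).
theta = 66 degrees = 1.151917 rad
cos(66 deg) = 0.4067
sin(66 deg) = 0.9135
exp(theta*B) = 0.4067 + 0.9135*B


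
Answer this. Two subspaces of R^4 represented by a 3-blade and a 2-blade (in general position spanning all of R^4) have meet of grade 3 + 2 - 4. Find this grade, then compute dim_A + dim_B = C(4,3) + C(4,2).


Meet grade = grade(A) + grade(B) - n
= 3 + 2 - 4 = 1
C(4,3) = 4
C(4,2) = 6
dim_A + dim_B = 4 + 6 = 10


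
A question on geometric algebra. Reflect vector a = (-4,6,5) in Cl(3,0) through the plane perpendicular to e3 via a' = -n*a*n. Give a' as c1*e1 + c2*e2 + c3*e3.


Reflection formula: a' = -n*a*n, with n = e3 (unit vector, n^2 = 1).
For reflection through hyperplane perp to e3:
The component along e3 flips sign, others stay.
a = (-4, 6, 5)
a' = (-4, 6, -5)
a' = -4*e1 + 6*e2 - 5*e3


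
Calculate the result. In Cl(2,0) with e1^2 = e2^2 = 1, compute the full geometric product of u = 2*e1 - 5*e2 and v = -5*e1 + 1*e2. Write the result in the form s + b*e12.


Expand: (2*e1 - 5*e2)(-5*e1 + 1*e2)
= 2*(-5)*e1e1 + 2*1*e1e2 + (-5)*(-5)*e2e1 + (-5)*1*e2e2
Using e1^2 = e2^2 = 1, e2e1 = -e1e2:
Scalar part s = 2*(-5) + (-5)*1 = -10 + (-5) = -15
Bivector part b = 2*1 - (-5)*(-5) = 2 - 25 = -23
uv = -15 - 23*e12


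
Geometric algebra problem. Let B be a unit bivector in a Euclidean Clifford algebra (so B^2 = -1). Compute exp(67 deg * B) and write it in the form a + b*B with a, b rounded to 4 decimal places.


For a unit bivector B with B^2 = -1, the exponential series gives
e^(theta*B) = cos(theta) + sin(theta)*B (the GA analogue of Euler's formula).
theta = 67 degrees = 1.169371 rad
cos(67 deg) = 0.3907
sin(67 deg) = 0.9205
exp(theta*B) = 0.3907 + 0.9205*B


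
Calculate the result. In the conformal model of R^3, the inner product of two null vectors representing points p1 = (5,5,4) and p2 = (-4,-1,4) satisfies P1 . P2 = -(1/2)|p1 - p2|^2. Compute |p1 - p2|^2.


p1 - p2 = (9, 6, 0)
|p1 - p2|^2 = 9^2 + 6^2 + 0^2
= 81 + 36 + 0
= 117


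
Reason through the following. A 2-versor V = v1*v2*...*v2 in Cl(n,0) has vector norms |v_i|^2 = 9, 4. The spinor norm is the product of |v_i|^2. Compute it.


Spinor norm N(V) = |v1|^2 * |v2|^2 * ... * |v2|^2
= 9 * 4
Running product: 9, 36
N(V) = 36


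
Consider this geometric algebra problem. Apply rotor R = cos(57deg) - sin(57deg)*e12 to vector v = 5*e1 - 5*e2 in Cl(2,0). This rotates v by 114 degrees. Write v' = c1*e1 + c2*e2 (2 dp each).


Rotor R = cos(57deg) - sin(57deg)*e12
Rotation angle theta = 2 * 57 = 114 degrees
v' = R*v*~R rotates v by theta.
cos(114deg) = -0.4067, sin(114deg) = 0.9135
v'_1 = 5*cos(114deg) - (-5)*sin(114deg)
= 5*(-0.4067) - (-5)*0.9135
= 2.53
v'_2 = 5*sin(114deg) + (-5)*cos(114deg)
= 5*0.9135 + (-5)*(-0.4067)
= 6.60
v' = 2.53*e1 + 6.60*e2


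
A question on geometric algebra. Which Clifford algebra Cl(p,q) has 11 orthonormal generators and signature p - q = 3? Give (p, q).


We need p + q = 11 and p - q = 3.
Adding: 2p = 11 + 3 = 14, so p = 7.
Then q = 11 - 7 = 4.
(p, q) = (7, 4)


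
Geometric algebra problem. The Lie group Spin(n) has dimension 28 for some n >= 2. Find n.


dim Spin(n) = dim so(n) = n(n-1)/2.
Solve n(n-1)/2 = 28, i.e. n^2 - n - 56 = 0.
Discriminant = 1 + 8*28 = 225
n = (1 + sqrt(225))/2 = (1 + 15)/2 = 8


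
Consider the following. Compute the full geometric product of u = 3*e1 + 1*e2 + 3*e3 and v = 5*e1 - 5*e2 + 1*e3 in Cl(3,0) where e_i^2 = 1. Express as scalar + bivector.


In Cl(3,0): e_i^2 = 1, e_ie_j = -e_je_i for i != j.
Scalar part = u . v = 3*5 + 1*(-5) + 3*1
= 15 + (-5) + 3 = 13
e12 coeff = 3*(-5) - 1*5 = -15 - 5 = -20
e13 coeff = 3*1 - 3*5 = 3 - 15 = -12
e23 coeff = 1*1 - 3*(-5) = 1 - (-15) = 16
uv = 13 - 20*e12 - 12*e13 + 16*e23


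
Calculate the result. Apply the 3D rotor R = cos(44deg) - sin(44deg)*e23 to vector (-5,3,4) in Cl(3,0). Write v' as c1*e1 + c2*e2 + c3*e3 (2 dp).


Rotor R = cos(44deg) - sin(44deg)*e23
Rotation angle theta = 2 * 44 = 88 degrees in the e23 plane (e2 -> e3).
The component perpendicular to the plane (e1) is invariant: v'_1 = v1 = -5.00
cos(88deg) = 0.0349, sin(88deg) = 0.9994
v'_2 = v2*cos(theta) - v3*sin(theta) = 3*0.0349 - 4*0.9994 = -3.89
v'_3 = v2*sin(theta) + v3*cos(theta) = 3*0.9994 + 4*0.0349 = 3.14
v' = -5.00*e1 - 3.89*e2 + 3.14*e3


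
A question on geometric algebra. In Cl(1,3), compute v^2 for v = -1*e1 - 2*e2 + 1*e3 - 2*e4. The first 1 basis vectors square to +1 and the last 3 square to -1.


v^2 = sum of c_i^2 * e_i^2
Positive signature terms (e_i^2 = +1): (-1)^2 = 1
Negative signature terms (e_j^2 = -1): (-2)^2 + 1^2 + (-2)^2 = 9
v^2 = 1 - 9 = -8


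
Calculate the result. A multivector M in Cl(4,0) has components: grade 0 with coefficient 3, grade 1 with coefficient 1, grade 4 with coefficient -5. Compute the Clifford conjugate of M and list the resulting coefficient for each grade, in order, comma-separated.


Clifford conjugate sign for grade k: (-1)^(k(k+1)/2)
Grade 0: (-1)^(0*1/2) = (-1)^0 = 1, coeff 3 -> 3
Grade 1: (-1)^(1*2/2) = (-1)^1 = -1, coeff 1 -> -1
Grade 4: (-1)^(4*5/2) = (-1)^10 = 1, coeff -5 -> -5
Conjugated coefficients: 3, -1, -5


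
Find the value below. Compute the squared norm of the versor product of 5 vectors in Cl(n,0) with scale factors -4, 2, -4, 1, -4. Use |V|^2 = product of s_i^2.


Each vector v_i has |v_i|^2 = s_i^2
Squared scales: (-4)^2 = 16, 2^2 = 4, (-4)^2 = 16, 1^2 = 1, (-4)^2 = 16
|V|^2 = 16 * 4 * 16 * 1 * 16
= 16384


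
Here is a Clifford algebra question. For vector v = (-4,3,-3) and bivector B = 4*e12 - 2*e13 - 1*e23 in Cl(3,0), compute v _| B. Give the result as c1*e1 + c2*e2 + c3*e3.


Left contraction v _| B = <vB>_1 (grade-1 part of the geometric product vB).
Using e1_|e12 = e2, e2_|e12 = -e1, e1_|e13 = e3, e3_|e13 = -e1, e2_|e23 = e3, e3_|e23 = -e2:
e1 coeff: -v2*b12 - v3*b13 = -(3)*(4) - (-3)*(-2) = -18
e2 coeff: v1*b12 - v3*b23 = (-4)*(4) - (-3)*(-1) = -19
e3 coeff: v1*b13 + v2*b23 = (-4)*(-2) + (3)*(-1) = 5
v _| B = -18*e1 - 19*e2 + 5*e3


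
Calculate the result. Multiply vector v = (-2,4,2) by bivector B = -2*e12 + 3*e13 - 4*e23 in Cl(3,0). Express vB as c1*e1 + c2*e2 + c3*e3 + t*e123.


vB has grade-1 (vector) and grade-3 (trivector) parts: vB = (v _| B) + (v ^ B).
Vector part <vB>_1:
  e1: -v2*b12 - v3*b13 = -(4)*(-2) - (2)*(3) = 2
  e2: v1*b12 - v3*b23 = (-2)*(-2) - (2)*(-4) = 12
  e3: v1*b13 + v2*b23 = (-2)*(3) + (4)*(-4) = -22
Trivector part <vB>_3:
  e123: v1*b23 - v2*b13 + v3*b12 = (-2)*(-4) - (4)*(3) + (2)*(-2) = -8
vB = 2*e1 + 12*e2 - 22*e3 - 8*e123


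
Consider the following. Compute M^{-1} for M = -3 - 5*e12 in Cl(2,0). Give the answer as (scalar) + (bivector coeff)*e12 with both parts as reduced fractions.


M = -3 - 5*e12, where e12^2 = -1.
Since M commutes with its reverse ~M = a - b*e12, M * ~M = a^2 - b^2*e12^2 = a^2 + b^2.
So M^{-1} = ~M / (a^2 + b^2) = (a - b*e12)/(a^2 + b^2).
a^2 + b^2 = 9 + 25 = 34
Scalar part = -3/34 = -3/34
Bivector coeff = 5/34 = 5/34
M^{-1} = -3/34 + 5/34*e12


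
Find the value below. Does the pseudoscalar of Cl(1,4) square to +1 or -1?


The pseudoscalar I = e1...e_n (product of all n generators) of Cl(p,q) satisfies I^2 = (-1)^(q + n(n-1)/2).
p = 1, q = 4, n = p + q = 5
n(n-1)/2 = 5 * 4 / 2 = 10
Exponent = q + n(n-1)/2 = 4 + 10 = 14
I^2 = (-1)^14 = +1


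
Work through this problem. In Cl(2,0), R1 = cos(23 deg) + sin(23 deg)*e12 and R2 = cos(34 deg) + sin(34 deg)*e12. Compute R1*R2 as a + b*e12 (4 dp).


Same-plane rotors commute and their half-angles add:
R1*R2 = cos(a1 + a2) + sin(a1 + a2)*e12.
a1 + a2 = 23 + 34 = 57 deg
cos(57 deg) = 0.5446
sin(57 deg) = 0.8387
R1*R2 = 0.5446 + 0.8387*e12


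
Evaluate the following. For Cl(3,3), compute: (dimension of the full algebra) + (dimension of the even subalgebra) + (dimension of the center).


n = 3 + 3 = 6
Total dim = 2^6 = 64
Even subalgebra dim = 2^5 = 32
n is even, so center dim = 1
Sum = 64 + 32 + 1 = 97
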